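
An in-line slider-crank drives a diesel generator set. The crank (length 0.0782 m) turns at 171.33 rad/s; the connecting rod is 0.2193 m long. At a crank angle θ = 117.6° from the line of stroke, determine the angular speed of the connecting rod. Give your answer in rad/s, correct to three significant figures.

29.8

ω = 171.3 rad/s
The rod makes angle φ with the slider axis where L sinφ = r sinθ; differentiating, L cosφ·φ̇ = r ω cosθ.
L cosφ = √(L² − r² sin²θ) = 0.20806 m.
|ω_rod| = r ω |cosθ| / √(L² − r² sin²θ) = 0.0782·171.3·0.46330/0.20806 = 29.834 rad/s.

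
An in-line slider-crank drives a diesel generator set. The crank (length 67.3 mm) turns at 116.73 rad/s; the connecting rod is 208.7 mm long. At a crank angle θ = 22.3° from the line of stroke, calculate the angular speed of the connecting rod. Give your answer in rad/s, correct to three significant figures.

35.1

ω = 116.7 rad/s
The rod makes angle φ with the slider axis where L sinφ = r sinθ; differentiating, L cosφ·φ̇ = r ω cosθ.
L cosφ = √(L² − r² sin²θ) = 0.20713 m.
|ω_rod| = r ω |cosθ| / √(L² − r² sin²θ) = 0.0673·116.7·0.92521/0.20713 = 35.091 rad/s.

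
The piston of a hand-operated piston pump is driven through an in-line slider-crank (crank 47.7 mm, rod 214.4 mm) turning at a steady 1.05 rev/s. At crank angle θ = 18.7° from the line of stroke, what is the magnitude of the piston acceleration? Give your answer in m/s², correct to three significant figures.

ω = 2π·1.05 = 6.597 rad/s
x(θ) = r cosθ + √(L² − r² sin²θ); with ω constant, a = ω²·d²x/dθ².
d²x/dθ² = −r cosθ − r²(cos2θ)/√u − r⁴ sin²2θ/(4u^{3/2}),  u = L² − r² sin²θ = 0.0457335 m².
Substituting r = 0.0477 m, L = 0.2144 m, θ = 18.7°: d²x/dθ² = -0.053683 m.
a = ω²·d²x/dθ² = (6.597)²·(-0.053683) = -2.3365 m/s²;  |a| = 2.3365 m/s².

2.34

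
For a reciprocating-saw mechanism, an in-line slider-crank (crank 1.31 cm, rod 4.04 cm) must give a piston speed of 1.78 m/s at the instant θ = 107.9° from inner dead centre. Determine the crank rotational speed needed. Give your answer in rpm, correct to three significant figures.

1520

For an in-line slider-crank, |v_piston| = rω|sinθ|·[1 + r cosθ/√(L² − r² sin²θ)].
With r = 0.0131 m, L = 0.0404 m, θ = 107.9°: the bracketed kinematic factor |dx/dθ| = 0.01116 m.
ω = v/|dx/dθ| = 1.78/0.01116 = 159.5 rad/s.
N = 60ω/(2π) = 1523.1 rpm.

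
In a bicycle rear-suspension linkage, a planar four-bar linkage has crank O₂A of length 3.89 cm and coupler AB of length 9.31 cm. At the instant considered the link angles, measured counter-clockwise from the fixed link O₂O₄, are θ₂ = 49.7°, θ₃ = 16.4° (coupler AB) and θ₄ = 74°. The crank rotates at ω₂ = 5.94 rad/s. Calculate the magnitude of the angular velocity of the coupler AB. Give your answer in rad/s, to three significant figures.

ω₂ = 5.94 rad/s
Differentiating the loop-closure r₂e^{iθ₂}+r₃e^{iθ₃}=r₁+r₄e^{iθ₄} gives r₂ω₂e^{iθ₂}+r₃ω₃e^{iθ₃}=r₄ω₄e^{iθ₄}.
Eliminating the other unknown: ω₃ = r₂ω₂ sin(θ₄−θ₂) / [r₃ sin(θ₃−θ₄)].
Numerator sine = +0.41151; denominator sine = -0.84433.
Result = 0.0389·5.94·(+0.41151) / (0.0931·(-0.84433)) = -1.2097 rad/s; magnitude 1.2097 rad/s.

1.21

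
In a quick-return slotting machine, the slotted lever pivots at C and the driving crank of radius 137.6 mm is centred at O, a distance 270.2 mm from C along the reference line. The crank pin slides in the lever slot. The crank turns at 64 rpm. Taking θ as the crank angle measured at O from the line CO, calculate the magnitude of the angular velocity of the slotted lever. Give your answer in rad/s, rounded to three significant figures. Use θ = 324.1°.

2.16

ω = 6.702 rad/s (from 64 rpm).
Crank pin A relative to C: A = (d + r cosθ, r sinθ); lever angle φ = atan2(r sinθ, d + r cosθ).
Differentiating tanφ: φ̇ = rω(d cosθ + r)/(d² + r² + 2dr cosθ).
d² + r² + 2dr cosθ = |CA|² = 0.152176 m²;  d cosθ + r = +0.35647 m.
|ω_lever| = |0.1376·6.702·+0.35647| / 0.152176 = 2.1603 rad/s.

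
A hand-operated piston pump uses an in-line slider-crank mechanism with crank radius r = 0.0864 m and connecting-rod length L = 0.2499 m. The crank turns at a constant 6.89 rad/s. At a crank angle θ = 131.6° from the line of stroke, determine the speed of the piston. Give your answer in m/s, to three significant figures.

ω = 6.89 rad/s
For an in-line slider-crank, x = r cosθ + √(L² − r² sin²θ), so v = −rω sinθ·[1 + r cosθ/√(L² − r² sin²θ)].
With r = 0.0864 m, L = 0.2499 m, θ = 131.6°: √(L² − r² sin²θ) = 0.2414 m.
v = −0.0864·6.89·0.74780·[1 + 0.0864·-0.66393/0.2414] = -0.33938 m/s.
|v| = 0.33938 m/s.

0.339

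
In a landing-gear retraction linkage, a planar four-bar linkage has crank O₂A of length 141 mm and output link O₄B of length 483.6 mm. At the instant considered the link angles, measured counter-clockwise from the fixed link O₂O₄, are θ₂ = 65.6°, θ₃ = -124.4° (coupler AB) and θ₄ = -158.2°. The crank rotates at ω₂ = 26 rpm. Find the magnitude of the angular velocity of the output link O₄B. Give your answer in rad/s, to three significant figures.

ω₂ = 2.723 rad/s (from 26 rpm).
Differentiating the loop-closure r₂e^{iθ₂}+r₃e^{iθ₃}=r₁+r₄e^{iθ₄} gives r₂ω₂e^{iθ₂}+r₃ω₃e^{iθ₃}=r₄ω₄e^{iθ₄}.
Eliminating the other unknown: ω₄ = r₂ω₂ sin(θ₂−θ₃) / [r₄ sin(θ₄−θ₃)].
Numerator sine = -0.17365; denominator sine = -0.55630.
Result = 0.141·2.723·(-0.17365) / (0.4836·(-0.55630)) = +0.2478 rad/s; magnitude 0.2478 rad/s.

0.248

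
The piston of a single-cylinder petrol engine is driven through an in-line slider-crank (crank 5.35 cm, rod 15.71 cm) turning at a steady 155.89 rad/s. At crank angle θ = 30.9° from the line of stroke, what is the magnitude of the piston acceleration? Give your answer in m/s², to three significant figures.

1340

ω = 155.9 rad/s
x(θ) = r cosθ + √(L² − r² sin²θ); with ω constant, a = ω²·d²x/dθ².
d²x/dθ² = −r cosθ − r²(cos2θ)/√u − r⁴ sin²2θ/(4u^{3/2}),  u = L² − r² sin²θ = 0.0239256 m².
Substituting r = 0.0535 m, L = 0.1571 m, θ = 30.9°: d²x/dθ² = -0.055081 m.
a = ω²·d²x/dθ² = (155.9)²·(-0.055081) = -1338.6 m/s²;  |a| = 1338.6 m/s².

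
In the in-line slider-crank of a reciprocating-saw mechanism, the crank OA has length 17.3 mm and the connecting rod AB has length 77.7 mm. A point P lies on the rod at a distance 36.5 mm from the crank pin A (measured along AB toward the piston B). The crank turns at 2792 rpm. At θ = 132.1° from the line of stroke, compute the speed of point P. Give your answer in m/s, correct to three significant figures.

3.92

ω = 292.4 rad/s.  Crank-pin speed |V_A| = rω = 5.0581 m/s, perpendicular to OA.
Rod angle: sinφ = −(r/L) sinθ ⇒ φ = -9.509°; ω_rod = −rω cosθ/√(L²−r²sin²θ) = +44.252 rad/s.
V_P = V_A + ω_rod × AP, with AP = 0.0365 m along the rod.
Components: V_Px = −rω sinθ − a·ω_rod·sinφ = -3.4862 m/s;  V_Py = rω cosθ + a·ω_rod·cosφ = -1.7981 m/s.
|V_P| = √(V_Px² + V_Py²) = 3.9226 m/s.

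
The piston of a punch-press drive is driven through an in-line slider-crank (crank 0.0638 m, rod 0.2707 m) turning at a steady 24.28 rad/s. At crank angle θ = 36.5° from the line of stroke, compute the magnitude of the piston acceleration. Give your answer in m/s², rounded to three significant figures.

ω = 24.28 rad/s
x(θ) = r cosθ + √(L² − r² sin²θ); with ω constant, a = ω²·d²x/dθ².
d²x/dθ² = −r cosθ − r²(cos2θ)/√u − r⁴ sin²2θ/(4u^{3/2}),  u = L² − r² sin²θ = 0.0718383 m².
Substituting r = 0.0638 m, L = 0.2707 m, θ = 36.5°: d²x/dθ² = -0.055923 m.
a = ω²·d²x/dθ² = (24.28)²·(-0.055923) = -32.968 m/s²;  |a| = 32.968 m/s².

33.0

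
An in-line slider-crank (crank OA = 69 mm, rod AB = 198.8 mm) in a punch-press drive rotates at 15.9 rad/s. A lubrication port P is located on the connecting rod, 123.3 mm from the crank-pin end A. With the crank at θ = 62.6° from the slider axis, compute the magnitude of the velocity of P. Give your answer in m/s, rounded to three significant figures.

1.09

ω = 15.9 rad/s.  Crank-pin speed |V_A| = rω = 1.0971 m/s, perpendicular to OA.
Rod angle: sinφ = −(r/L) sinθ ⇒ φ = -17.947°; ω_rod = −rω cosθ/√(L²−r²sin²θ) = -2.6696 rad/s.
V_P = V_A + ω_rod × AP, with AP = 0.1233 m along the rod.
Components: V_Px = −rω sinθ − a·ω_rod·sinφ = -1.0755 m/s;  V_Py = rω cosθ + a·ω_rod·cosφ = +0.19174 m/s.
|V_P| = √(V_Px² + V_Py²) = 1.0924 m/s.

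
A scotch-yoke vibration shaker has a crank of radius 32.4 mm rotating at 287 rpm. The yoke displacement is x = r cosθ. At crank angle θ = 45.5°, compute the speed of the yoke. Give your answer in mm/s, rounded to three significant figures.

ω = 30.05 rad/s (from 287 rpm).
x = r cosθ ⇒ ẋ = −rω sinθ.
|v| = rω|sinθ| = 0.0324·30.05·|sin 45.5°| = 0.69454 m/s = 694.54 mm/s.

695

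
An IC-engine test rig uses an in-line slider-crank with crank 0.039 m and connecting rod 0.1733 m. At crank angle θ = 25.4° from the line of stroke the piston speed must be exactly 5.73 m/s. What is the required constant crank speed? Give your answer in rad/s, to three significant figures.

For an in-line slider-crank, |v_piston| = rω|sinθ|·[1 + r cosθ/√(L² − r² sin²θ)].
With r = 0.039 m, L = 0.1733 m, θ = 25.4°: the bracketed kinematic factor |dx/dθ| = 0.020145 m.
ω = v/|dx/dθ| = 5.73/0.020145 = 284.44 rad/s.

284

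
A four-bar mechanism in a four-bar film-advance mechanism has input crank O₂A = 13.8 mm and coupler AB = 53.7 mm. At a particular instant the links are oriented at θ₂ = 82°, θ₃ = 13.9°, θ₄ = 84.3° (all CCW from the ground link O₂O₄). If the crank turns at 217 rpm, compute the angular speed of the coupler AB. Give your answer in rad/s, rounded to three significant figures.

0.249

ω₂ = 22.72 rad/s (from 217 rpm).
Differentiating the loop-closure r₂e^{iθ₂}+r₃e^{iθ₃}=r₁+r₄e^{iθ₄} gives r₂ω₂e^{iθ₂}+r₃ω₃e^{iθ₃}=r₄ω₄e^{iθ₄}.
Eliminating the other unknown: ω₃ = r₂ω₂ sin(θ₄−θ₂) / [r₃ sin(θ₃−θ₄)].
Numerator sine = +0.04013; denominator sine = -0.94206.
Result = 0.0138·22.72·(+0.04013) / (0.0537·(-0.94206)) = -0.24877 rad/s; magnitude 0.24877 rad/s.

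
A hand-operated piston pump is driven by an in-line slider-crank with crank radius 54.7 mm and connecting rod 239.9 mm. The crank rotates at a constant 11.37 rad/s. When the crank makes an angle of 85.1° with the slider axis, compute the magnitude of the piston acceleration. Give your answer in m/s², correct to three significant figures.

ω = 11.37 rad/s
x(θ) = r cosθ + √(L² − r² sin²θ); with ω constant, a = ω²·d²x/dθ².
d²x/dθ² = −r cosθ − r²(cos2θ)/√u − r⁴ sin²2θ/(4u^{3/2}),  u = L² − r² sin²θ = 0.0545818 m².
Substituting r = 0.0547 m, L = 0.2399 m, θ = 85.1°: d²x/dθ² = +0.0079428 m.
a = ω²·d²x/dθ² = (11.37)²·(+0.0079428) = +1.0268 m/s²;  |a| = 1.0268 m/s².

1.03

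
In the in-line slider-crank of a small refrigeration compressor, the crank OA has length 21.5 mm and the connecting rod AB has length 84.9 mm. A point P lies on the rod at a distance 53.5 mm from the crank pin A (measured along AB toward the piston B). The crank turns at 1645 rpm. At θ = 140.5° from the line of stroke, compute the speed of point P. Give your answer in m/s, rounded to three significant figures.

2.32

ω = 172.3 rad/s.  Crank-pin speed |V_A| = rω = 3.7037 m/s, perpendicular to OA.
Rod angle: sinφ = −(r/L) sinθ ⇒ φ = -9.270°; ω_rod = −rω cosθ/√(L²−r²sin²θ) = +34.107 rad/s.
V_P = V_A + ω_rod × AP, with AP = 0.0535 m along the rod.
Components: V_Px = −rω sinθ − a·ω_rod·sinφ = -2.0619 m/s;  V_Py = rω cosθ + a·ω_rod·cosφ = -1.057 m/s.
|V_P| = √(V_Px² + V_Py²) = 2.317 m/s.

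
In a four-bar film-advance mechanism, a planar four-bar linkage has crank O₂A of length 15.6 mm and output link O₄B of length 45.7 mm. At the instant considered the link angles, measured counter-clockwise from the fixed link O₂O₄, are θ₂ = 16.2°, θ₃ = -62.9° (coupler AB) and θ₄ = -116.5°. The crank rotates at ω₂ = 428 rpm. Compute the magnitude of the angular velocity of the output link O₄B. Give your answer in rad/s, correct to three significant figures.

18.7

ω₂ = 44.82 rad/s (from 428 rpm).
Differentiating the loop-closure r₂e^{iθ₂}+r₃e^{iθ₃}=r₁+r₄e^{iθ₄} gives r₂ω₂e^{iθ₂}+r₃ω₃e^{iθ₃}=r₄ω₄e^{iθ₄}.
Eliminating the other unknown: ω₄ = r₂ω₂ sin(θ₂−θ₃) / [r₄ sin(θ₄−θ₃)].
Numerator sine = +0.98196; denominator sine = -0.80489.
Result = 0.0156·44.82·(+0.98196) / (0.0457·(-0.80489)) = -18.665 rad/s; magnitude 18.665 rad/s.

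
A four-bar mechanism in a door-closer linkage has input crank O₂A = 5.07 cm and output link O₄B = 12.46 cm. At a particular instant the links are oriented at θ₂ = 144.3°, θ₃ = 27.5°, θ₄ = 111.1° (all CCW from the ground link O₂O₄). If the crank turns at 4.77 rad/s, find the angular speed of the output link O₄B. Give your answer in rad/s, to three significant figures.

ω₂ = 4.77 rad/s
Differentiating the loop-closure r₂e^{iθ₂}+r₃e^{iθ₃}=r₁+r₄e^{iθ₄} gives r₂ω₂e^{iθ₂}+r₃ω₃e^{iθ₃}=r₄ω₄e^{iθ₄}.
Eliminating the other unknown: ω₄ = r₂ω₂ sin(θ₂−θ₃) / [r₄ sin(θ₄−θ₃)].
Numerator sine = +0.89259; denominator sine = +0.99377.
Result = 0.0507·4.77·(+0.89259) / (0.1246·(+0.99377)) = +1.7433 rad/s; magnitude 1.7433 rad/s.

1.74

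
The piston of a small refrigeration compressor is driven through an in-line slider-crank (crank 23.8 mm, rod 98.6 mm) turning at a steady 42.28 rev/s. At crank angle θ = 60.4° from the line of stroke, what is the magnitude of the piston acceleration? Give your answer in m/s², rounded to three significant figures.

ω = 2π·42.3 = 265.7 rad/s
x(θ) = r cosθ + √(L² − r² sin²θ); with ω constant, a = ω²·d²x/dθ².
d²x/dθ² = −r cosθ − r²(cos2θ)/√u − r⁴ sin²2θ/(4u^{3/2}),  u = L² − r² sin²θ = 0.00929372 m².
Substituting r = 0.0238 m, L = 0.0986 m, θ = 60.4°: d²x/dθ² = -0.0088133 m.
a = ω²·d²x/dθ² = (265.7)²·(-0.0088133) = -621.97 m/s²;  |a| = 621.97 m/s².

622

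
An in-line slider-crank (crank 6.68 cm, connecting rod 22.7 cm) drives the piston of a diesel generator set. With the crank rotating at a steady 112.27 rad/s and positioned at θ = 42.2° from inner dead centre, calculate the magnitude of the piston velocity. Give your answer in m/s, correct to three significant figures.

ω = 112.3 rad/s
For an in-line slider-crank, x = r cosθ + √(L² − r² sin²θ), so v = −rω sinθ·[1 + r cosθ/√(L² − r² sin²θ)].
With r = 0.0668 m, L = 0.227 m, θ = 42.2°: √(L² − r² sin²θ) = 0.22252 m.
v = −0.0668·112.3·0.67172·[1 + 0.0668·0.74080/0.22252] = -6.158 m/s.
|v| = 6.158 m/s.

6.16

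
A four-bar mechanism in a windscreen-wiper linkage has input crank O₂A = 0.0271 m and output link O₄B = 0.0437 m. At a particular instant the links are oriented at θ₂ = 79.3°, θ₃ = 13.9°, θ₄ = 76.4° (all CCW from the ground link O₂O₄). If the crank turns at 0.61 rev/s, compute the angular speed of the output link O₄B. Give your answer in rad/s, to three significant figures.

2.44

ω₂ = 3.833 rad/s (from 0.61 rev/s).
Differentiating the loop-closure r₂e^{iθ₂}+r₃e^{iθ₃}=r₁+r₄e^{iθ₄} gives r₂ω₂e^{iθ₂}+r₃ω₃e^{iθ₃}=r₄ω₄e^{iθ₄}.
Eliminating the other unknown: ω₄ = r₂ω₂ sin(θ₂−θ₃) / [r₄ sin(θ₄−θ₃)].
Numerator sine = +0.90924; denominator sine = +0.88701.
Result = 0.0271·3.833·(+0.90924) / (0.0437·(+0.88701)) = +2.4364 rad/s; magnitude 2.4364 rad/s.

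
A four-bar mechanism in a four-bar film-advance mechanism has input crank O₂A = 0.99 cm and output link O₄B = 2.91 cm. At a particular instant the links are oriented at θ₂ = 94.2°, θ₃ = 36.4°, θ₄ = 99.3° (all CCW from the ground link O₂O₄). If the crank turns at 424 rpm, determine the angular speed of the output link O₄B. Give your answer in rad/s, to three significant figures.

ω₂ = 44.4 rad/s (from 424 rpm).
Differentiating the loop-closure r₂e^{iθ₂}+r₃e^{iθ₃}=r₁+r₄e^{iθ₄} gives r₂ω₂e^{iθ₂}+r₃ω₃e^{iθ₃}=r₄ω₄e^{iθ₄}.
Eliminating the other unknown: ω₄ = r₂ω₂ sin(θ₂−θ₃) / [r₄ sin(θ₄−θ₃)].
Numerator sine = +0.84619; denominator sine = +0.89021.
Result = 0.0099·44.4·(+0.84619) / (0.0291·(+0.89021)) = +14.359 rad/s; magnitude 14.359 rad/s.

14.4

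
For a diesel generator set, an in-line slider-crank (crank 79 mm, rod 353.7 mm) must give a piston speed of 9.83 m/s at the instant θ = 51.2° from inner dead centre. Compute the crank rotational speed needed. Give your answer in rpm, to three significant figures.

For an in-line slider-crank, |v_piston| = rω|sinθ|·[1 + r cosθ/√(L² − r² sin²θ)].
With r = 0.079 m, L = 0.3537 m, θ = 51.2°: the bracketed kinematic factor |dx/dθ| = 0.070318 m.
ω = v/|dx/dθ| = 9.83/0.070318 = 139.79 rad/s.
N = 60ω/(2π) = 1334.9 rpm.

1330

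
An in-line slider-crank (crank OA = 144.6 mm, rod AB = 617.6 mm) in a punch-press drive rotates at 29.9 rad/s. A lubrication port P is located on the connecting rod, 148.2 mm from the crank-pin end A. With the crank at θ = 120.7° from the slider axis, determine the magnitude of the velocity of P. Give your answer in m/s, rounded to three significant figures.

ω = 29.9 rad/s.  Crank-pin speed |V_A| = rω = 4.3235 m/s, perpendicular to OA.
Rod angle: sinφ = −(r/L) sinθ ⇒ φ = -11.614°; ω_rod = −rω cosθ/√(L²−r²sin²θ) = +3.6488 rad/s.
V_P = V_A + ω_rod × AP, with AP = 0.1482 m along the rod.
Components: V_Px = −rω sinθ − a·ω_rod·sinφ = -3.6087 m/s;  V_Py = rω cosθ + a·ω_rod·cosφ = -1.6777 m/s.
|V_P| = √(V_Px² + V_Py²) = 3.9796 m/s.

3.98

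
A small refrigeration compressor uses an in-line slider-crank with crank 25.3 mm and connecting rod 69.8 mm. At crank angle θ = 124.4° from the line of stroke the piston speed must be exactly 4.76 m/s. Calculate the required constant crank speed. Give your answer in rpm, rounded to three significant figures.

For an in-line slider-crank, |v_piston| = rω|sinθ|·[1 + r cosθ/√(L² − r² sin²θ)].
With r = 0.0253 m, L = 0.0698 m, θ = 124.4°: the bracketed kinematic factor |dx/dθ| = 0.016395 m.
ω = v/|dx/dθ| = 4.76/0.016395 = 290.32 rad/s.
N = 60ω/(2π) = 2772.4 rpm.

2770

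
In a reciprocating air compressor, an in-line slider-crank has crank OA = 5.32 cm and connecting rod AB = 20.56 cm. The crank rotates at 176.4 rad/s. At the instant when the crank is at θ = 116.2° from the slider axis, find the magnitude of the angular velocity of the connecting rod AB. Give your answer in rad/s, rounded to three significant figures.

20.7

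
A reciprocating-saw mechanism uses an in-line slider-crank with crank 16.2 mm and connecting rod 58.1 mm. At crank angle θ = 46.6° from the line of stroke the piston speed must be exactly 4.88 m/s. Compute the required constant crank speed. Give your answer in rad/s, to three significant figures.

347

For an in-line slider-crank, |v_piston| = rω|sinθ|·[1 + r cosθ/√(L² − r² sin²θ)].
With r = 0.0162 m, L = 0.0581 m, θ = 46.6°: the bracketed kinematic factor |dx/dθ| = 0.014073 m.
ω = v/|dx/dθ| = 4.88/0.014073 = 346.76 rad/s.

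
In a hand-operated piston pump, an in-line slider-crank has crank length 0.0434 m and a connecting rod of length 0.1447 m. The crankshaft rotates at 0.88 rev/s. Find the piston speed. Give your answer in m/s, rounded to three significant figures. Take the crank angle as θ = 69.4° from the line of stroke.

0.249

ω = 2π·0.88 = 5.529 rad/s
For an in-line slider-crank, x = r cosθ + √(L² − r² sin²θ), so v = −rω sinθ·[1 + r cosθ/√(L² − r² sin²θ)].
With r = 0.0434 m, L = 0.1447 m, θ = 69.4°: √(L² − r² sin²θ) = 0.13888 m.
v = −0.0434·5.529·0.93606·[1 + 0.0434·0.35184/0.13888] = -0.24932 m/s.
|v| = 0.24932 m/s.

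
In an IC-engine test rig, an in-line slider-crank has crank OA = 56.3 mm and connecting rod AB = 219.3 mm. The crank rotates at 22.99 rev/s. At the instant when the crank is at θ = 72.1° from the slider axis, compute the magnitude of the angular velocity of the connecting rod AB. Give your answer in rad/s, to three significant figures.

11.8

ω = 144.5 rad/s (converted from 22.99 rev/s).
The rod makes angle φ with the slider axis where L sinφ = r sinθ; differentiating, L cosφ·φ̇ = r ω cosθ.
L cosφ = √(L² − r² sin²θ) = 0.21266 m.
|ω_rod| = r ω |cosθ| / √(L² − r² sin²θ) = 0.0563·144.5·0.30736/0.21266 = 11.754 rad/s.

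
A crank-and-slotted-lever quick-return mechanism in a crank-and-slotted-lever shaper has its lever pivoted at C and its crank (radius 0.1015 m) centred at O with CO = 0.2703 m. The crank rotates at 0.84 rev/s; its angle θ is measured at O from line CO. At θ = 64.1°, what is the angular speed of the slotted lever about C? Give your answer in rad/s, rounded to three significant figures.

1.10

ω = 5.278 rad/s (from 0.84 rev/s).
Crank pin A relative to C: A = (d + r cosθ, r sinθ); lever angle φ = atan2(r sinθ, d + r cosθ).
Differentiating tanφ: φ̇ = rω(d cosθ + r)/(d² + r² + 2dr cosθ).
d² + r² + 2dr cosθ = |CA|² = 0.107332 m²;  d cosθ + r = +0.21957 m.
|ω_lever| = |0.1015·5.278·+0.21957| / 0.107332 = 1.0959 rad/s.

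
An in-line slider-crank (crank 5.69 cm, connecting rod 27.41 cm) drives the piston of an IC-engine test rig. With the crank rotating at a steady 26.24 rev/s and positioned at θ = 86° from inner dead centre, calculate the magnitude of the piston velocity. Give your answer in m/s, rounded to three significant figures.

9.50

ω = 2π·26.2 = 164.9 rad/s
For an in-line slider-crank, x = r cosθ + √(L² − r² sin²θ), so v = −rω sinθ·[1 + r cosθ/√(L² − r² sin²θ)].
With r = 0.0569 m, L = 0.2741 m, θ = 86°: √(L² − r² sin²θ) = 0.26816 m.
v = −0.0569·164.9·0.99756·[1 + 0.0569·0.06976/0.26816] = -9.4968 m/s.
|v| = 9.4968 m/s.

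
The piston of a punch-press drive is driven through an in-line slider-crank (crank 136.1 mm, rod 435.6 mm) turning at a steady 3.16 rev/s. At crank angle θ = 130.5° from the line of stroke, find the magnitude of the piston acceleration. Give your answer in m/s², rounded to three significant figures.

ω = 2π·3.16 = 19.85 rad/s
x(θ) = r cosθ + √(L² − r² sin²θ); with ω constant, a = ω²·d²x/dθ².
d²x/dθ² = −r cosθ − r²(cos2θ)/√u − r⁴ sin²2θ/(4u^{3/2}),  u = L² − r² sin²θ = 0.179037 m².
Substituting r = 0.1361 m, L = 0.4356 m, θ = 130.5°: d²x/dθ² = +0.094134 m.
a = ω²·d²x/dθ² = (19.85)²·(+0.094134) = +37.109 m/s²;  |a| = 37.109 m/s².

37.1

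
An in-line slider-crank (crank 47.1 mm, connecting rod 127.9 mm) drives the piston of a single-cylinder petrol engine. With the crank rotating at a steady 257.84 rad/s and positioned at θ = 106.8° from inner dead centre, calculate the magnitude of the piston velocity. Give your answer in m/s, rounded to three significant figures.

ω = 257.8 rad/s
For an in-line slider-crank, x = r cosθ + √(L² − r² sin²θ), so v = −rω sinθ·[1 + r cosθ/√(L² − r² sin²θ)].
With r = 0.0471 m, L = 0.1279 m, θ = 106.8°: √(L² − r² sin²θ) = 0.11969 m.
v = −0.0471·257.8·0.95732·[1 + 0.0471·-0.28903/0.11969] = -10.304 m/s.
|v| = 10.304 m/s.

10.3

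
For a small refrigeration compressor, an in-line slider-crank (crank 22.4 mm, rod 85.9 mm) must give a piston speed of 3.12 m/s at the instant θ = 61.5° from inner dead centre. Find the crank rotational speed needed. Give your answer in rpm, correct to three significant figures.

1340

For an in-line slider-crank, |v_piston| = rω|sinθ|·[1 + r cosθ/√(L² − r² sin²θ)].
With r = 0.0224 m, L = 0.0859 m, θ = 61.5°: the bracketed kinematic factor |dx/dθ| = 0.022202 m.
ω = v/|dx/dθ| = 3.12/0.022202 = 140.53 rad/s.
N = 60ω/(2π) = 1341.9 rpm.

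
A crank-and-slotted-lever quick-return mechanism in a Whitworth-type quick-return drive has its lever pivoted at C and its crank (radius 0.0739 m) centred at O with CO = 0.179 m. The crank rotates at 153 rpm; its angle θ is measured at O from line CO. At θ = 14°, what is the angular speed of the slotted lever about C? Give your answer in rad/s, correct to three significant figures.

4.64

ω = 16.02 rad/s (from 153 rpm).
Crank pin A relative to C: A = (d + r cosθ, r sinθ); lever angle φ = atan2(r sinθ, d + r cosθ).
Differentiating tanφ: φ̇ = rω(d cosθ + r)/(d² + r² + 2dr cosθ).
d² + r² + 2dr cosθ = |CA|² = 0.0631725 m²;  d cosθ + r = +0.24758 m.
|ω_lever| = |0.0739·16.02·+0.24758| / 0.0631725 = 4.6404 rad/s.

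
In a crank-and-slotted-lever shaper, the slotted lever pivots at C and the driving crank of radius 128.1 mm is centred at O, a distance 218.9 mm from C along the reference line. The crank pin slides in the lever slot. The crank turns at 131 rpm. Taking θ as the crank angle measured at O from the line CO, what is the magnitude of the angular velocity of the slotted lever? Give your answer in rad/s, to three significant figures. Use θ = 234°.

0.0317

ω = 13.72 rad/s (from 131 rpm).
Crank pin A relative to C: A = (d + r cosθ, r sinθ); lever angle φ = atan2(r sinθ, d + r cosθ).
Differentiating tanφ: φ̇ = rω(d cosθ + r)/(d² + r² + 2dr cosθ).
d² + r² + 2dr cosθ = |CA|² = 0.0313625 m²;  d cosθ + r = -0.00056619 m.
|ω_lever| = |0.1281·13.72·-0.00056619| / 0.0313625 = 0.031725 rad/s.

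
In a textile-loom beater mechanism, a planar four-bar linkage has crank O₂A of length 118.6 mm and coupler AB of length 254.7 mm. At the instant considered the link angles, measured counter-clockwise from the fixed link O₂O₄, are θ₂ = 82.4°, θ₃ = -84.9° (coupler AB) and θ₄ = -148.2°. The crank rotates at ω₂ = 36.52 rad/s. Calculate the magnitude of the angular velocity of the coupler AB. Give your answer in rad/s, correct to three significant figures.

ω₂ = 36.52 rad/s
Differentiating the loop-closure r₂e^{iθ₂}+r₃e^{iθ₃}=r₁+r₄e^{iθ₄} gives r₂ω₂e^{iθ₂}+r₃ω₃e^{iθ₃}=r₄ω₄e^{iθ₄}.
Eliminating the other unknown: ω₃ = r₂ω₂ sin(θ₄−θ₂) / [r₃ sin(θ₃−θ₄)].
Numerator sine = +0.77273; denominator sine = +0.89337.
Result = 0.1186·36.52·(+0.77273) / (0.2547·(+0.89337)) = +14.709 rad/s; magnitude 14.709 rad/s.

14.7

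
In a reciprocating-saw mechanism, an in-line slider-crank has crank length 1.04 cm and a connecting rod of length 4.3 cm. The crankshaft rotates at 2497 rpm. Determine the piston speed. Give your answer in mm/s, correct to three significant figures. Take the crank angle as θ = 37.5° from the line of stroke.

1980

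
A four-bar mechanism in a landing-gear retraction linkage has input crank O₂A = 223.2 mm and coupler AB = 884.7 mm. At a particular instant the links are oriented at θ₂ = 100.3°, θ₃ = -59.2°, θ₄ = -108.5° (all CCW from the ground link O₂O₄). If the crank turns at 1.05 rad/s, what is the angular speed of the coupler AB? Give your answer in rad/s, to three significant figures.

0.168

ω₂ = 1.05 rad/s
Differentiating the loop-closure r₂e^{iθ₂}+r₃e^{iθ₃}=r₁+r₄e^{iθ₄} gives r₂ω₂e^{iθ₂}+r₃ω₃e^{iθ₃}=r₄ω₄e^{iθ₄}.
Eliminating the other unknown: ω₃ = r₂ω₂ sin(θ₄−θ₂) / [r₃ sin(θ₃−θ₄)].
Numerator sine = +0.48175; denominator sine = +0.75813.
Result = 0.2232·1.05·(+0.48175) / (0.8847·(+0.75813)) = +0.16833 rad/s; magnitude 0.16833 rad/s.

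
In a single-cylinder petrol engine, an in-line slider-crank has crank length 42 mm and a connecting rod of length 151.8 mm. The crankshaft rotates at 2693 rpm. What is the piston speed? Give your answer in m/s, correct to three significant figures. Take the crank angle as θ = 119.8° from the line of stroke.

ω = 2π·2693/60 = 282 rad/s
For an in-line slider-crank, x = r cosθ + √(L² − r² sin²θ), so v = −rω sinθ·[1 + r cosθ/√(L² − r² sin²θ)].
With r = 0.042 m, L = 0.1518 m, θ = 119.8°: √(L² − r² sin²θ) = 0.14736 m.
v = −0.042·282·0.86777·[1 + 0.042·-0.49697/0.14736] = -8.8223 m/s.
|v| = 8.8223 m/s.

8.82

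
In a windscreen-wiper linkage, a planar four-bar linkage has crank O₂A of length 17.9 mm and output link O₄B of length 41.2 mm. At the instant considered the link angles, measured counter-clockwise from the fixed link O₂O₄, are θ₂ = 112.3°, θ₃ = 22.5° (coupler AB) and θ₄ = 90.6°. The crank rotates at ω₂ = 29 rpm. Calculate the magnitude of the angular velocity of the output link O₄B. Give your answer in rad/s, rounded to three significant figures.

ω₂ = 3.037 rad/s (from 29 rpm).
Differentiating the loop-closure r₂e^{iθ₂}+r₃e^{iθ₃}=r₁+r₄e^{iθ₄} gives r₂ω₂e^{iθ₂}+r₃ω₃e^{iθ₃}=r₄ω₄e^{iθ₄}.
Eliminating the other unknown: ω₄ = r₂ω₂ sin(θ₂−θ₃) / [r₄ sin(θ₄−θ₃)].
Numerator sine = +0.99999; denominator sine = +0.92784.
Result = 0.0179·3.037·(+0.99999) / (0.0412·(+0.92784)) = +1.422 rad/s; magnitude 1.422 rad/s.

1.42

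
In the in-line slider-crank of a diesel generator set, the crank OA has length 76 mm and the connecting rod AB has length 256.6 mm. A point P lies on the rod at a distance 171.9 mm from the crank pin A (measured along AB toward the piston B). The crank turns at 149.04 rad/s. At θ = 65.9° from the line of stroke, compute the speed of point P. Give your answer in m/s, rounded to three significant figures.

ω = 149 rad/s.  Crank-pin speed |V_A| = rω = 11.327 m/s, perpendicular to OA.
Rod angle: sinφ = −(r/L) sinθ ⇒ φ = -15.686°; ω_rod = −rω cosθ/√(L²−r²sin²θ) = -18.722 rad/s.
V_P = V_A + ω_rod × AP, with AP = 0.1719 m along the rod.
Components: V_Px = −rω sinθ − a·ω_rod·sinφ = -11.21 m/s;  V_Py = rω cosθ + a·ω_rod·cosφ = +1.5267 m/s.
|V_P| = √(V_Px² + V_Py²) = 11.313 m/s.

11.3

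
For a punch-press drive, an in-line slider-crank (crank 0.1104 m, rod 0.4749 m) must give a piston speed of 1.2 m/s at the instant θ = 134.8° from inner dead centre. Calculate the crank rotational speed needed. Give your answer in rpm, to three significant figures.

For an in-line slider-crank, |v_piston| = rω|sinθ|·[1 + r cosθ/√(L² − r² sin²θ)].
With r = 0.1104 m, L = 0.4749 m, θ = 134.8°: the bracketed kinematic factor |dx/dθ| = 0.065326 m.
ω = v/|dx/dθ| = 1.2/0.065326 = 18.369 rad/s.
N = 60ω/(2π) = 175.41 rpm.

175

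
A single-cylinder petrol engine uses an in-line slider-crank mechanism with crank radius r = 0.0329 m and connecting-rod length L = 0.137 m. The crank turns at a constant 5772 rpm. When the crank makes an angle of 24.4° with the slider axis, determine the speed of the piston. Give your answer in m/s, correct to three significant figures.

ω = 2π·5772/60 = 604.4 rad/s
For an in-line slider-crank, x = r cosθ + √(L² − r² sin²θ), so v = −rω sinθ·[1 + r cosθ/√(L² − r² sin²θ)].
With r = 0.0329 m, L = 0.137 m, θ = 24.4°: √(L² − r² sin²θ) = 0.13632 m.
v = −0.0329·604.4·0.41310·[1 + 0.0329·0.91068/0.13632] = -10.021 m/s.
|v| = 10.021 m/s.

10.0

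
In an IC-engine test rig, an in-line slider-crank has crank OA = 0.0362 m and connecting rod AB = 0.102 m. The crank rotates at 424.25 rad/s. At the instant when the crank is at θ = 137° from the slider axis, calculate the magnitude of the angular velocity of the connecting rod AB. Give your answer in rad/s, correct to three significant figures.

ω = 424.2 rad/s
The rod makes angle φ with the slider axis where L sinφ = r sinθ; differentiating, L cosφ·φ̇ = r ω cosθ.
L cosφ = √(L² − r² sin²θ) = 0.098967 m.
|ω_rod| = r ω |cosθ| / √(L² − r² sin²θ) = 0.0362·424.2·0.73135/0.098967 = 113.49 rad/s.

113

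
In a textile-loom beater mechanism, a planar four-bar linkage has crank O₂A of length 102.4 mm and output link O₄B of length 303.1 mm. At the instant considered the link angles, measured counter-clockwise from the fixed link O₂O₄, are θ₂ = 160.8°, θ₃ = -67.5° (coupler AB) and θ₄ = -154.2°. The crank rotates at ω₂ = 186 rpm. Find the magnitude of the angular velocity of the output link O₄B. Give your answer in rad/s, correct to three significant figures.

ω₂ = 19.48 rad/s (from 186 rpm).
Differentiating the loop-closure r₂e^{iθ₂}+r₃e^{iθ₃}=r₁+r₄e^{iθ₄} gives r₂ω₂e^{iθ₂}+r₃ω₃e^{iθ₃}=r₄ω₄e^{iθ₄}.
Eliminating the other unknown: ω₄ = r₂ω₂ sin(θ₂−θ₃) / [r₄ sin(θ₄−θ₃)].
Numerator sine = -0.74664; denominator sine = -0.99834.
Result = 0.1024·19.48·(-0.74664) / (0.3031·(-0.99834)) = +4.9214 rad/s; magnitude 4.9214 rad/s.

4.92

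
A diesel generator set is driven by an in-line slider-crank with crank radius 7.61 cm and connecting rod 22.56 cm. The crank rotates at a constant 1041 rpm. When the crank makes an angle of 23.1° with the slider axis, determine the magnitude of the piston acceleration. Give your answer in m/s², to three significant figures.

1050

ω = 2π·1041/60 = 109 rad/s
x(θ) = r cosθ + √(L² − r² sin²θ); with ω constant, a = ω²·d²x/dθ².
d²x/dθ² = −r cosθ − r²(cos2θ)/√u − r⁴ sin²2θ/(4u^{3/2}),  u = L² − r² sin²θ = 0.0500039 m².
Substituting r = 0.0761 m, L = 0.2256 m, θ = 23.1°: d²x/dθ² = -0.088314 m.
a = ω²·d²x/dθ² = (109)²·(-0.088314) = -1049.5 m/s²;  |a| = 1049.5 m/s².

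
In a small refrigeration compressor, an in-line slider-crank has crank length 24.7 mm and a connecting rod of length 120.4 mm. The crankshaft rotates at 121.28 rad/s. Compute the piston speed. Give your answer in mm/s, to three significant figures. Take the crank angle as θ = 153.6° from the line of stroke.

ω = 121.3 rad/s
For an in-line slider-crank, x = r cosθ + √(L² − r² sin²θ), so v = −rω sinθ·[1 + r cosθ/√(L² − r² sin²θ)].
With r = 0.0247 m, L = 0.1204 m, θ = 153.6°: √(L² − r² sin²θ) = 0.1199 m.
v = −0.0247·121.3·0.44464·[1 + 0.0247·-0.89571/0.1199] = -1.0862 m/s.
|v| = 1.0862 m/s = 1086.2 mm/s.

1090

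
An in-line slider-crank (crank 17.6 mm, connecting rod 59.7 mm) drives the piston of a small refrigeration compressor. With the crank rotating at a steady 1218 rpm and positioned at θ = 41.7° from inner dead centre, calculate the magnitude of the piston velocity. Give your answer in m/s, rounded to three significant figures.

1.83

ω = 2π·1218/60 = 127.5 rad/s
For an in-line slider-crank, x = r cosθ + √(L² − r² sin²θ), so v = −rω sinθ·[1 + r cosθ/√(L² − r² sin²θ)].
With r = 0.0176 m, L = 0.0597 m, θ = 41.7°: √(L² − r² sin²θ) = 0.058541 m.
v = −0.0176·127.5·0.66523·[1 + 0.0176·0.74664/0.058541] = -1.8286 m/s.
|v| = 1.8286 m/s.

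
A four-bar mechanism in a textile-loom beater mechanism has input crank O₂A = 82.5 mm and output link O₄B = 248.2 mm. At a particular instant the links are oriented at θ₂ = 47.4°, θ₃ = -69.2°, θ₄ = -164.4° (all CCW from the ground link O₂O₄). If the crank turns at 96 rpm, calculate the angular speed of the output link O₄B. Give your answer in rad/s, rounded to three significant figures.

3.00

ω₂ = 10.05 rad/s (from 96 rpm).
Differentiating the loop-closure r₂e^{iθ₂}+r₃e^{iθ₃}=r₁+r₄e^{iθ₄} gives r₂ω₂e^{iθ₂}+r₃ω₃e^{iθ₃}=r₄ω₄e^{iθ₄}.
Eliminating the other unknown: ω₄ = r₂ω₂ sin(θ₂−θ₃) / [r₄ sin(θ₄−θ₃)].
Numerator sine = +0.89415; denominator sine = -0.99588.
Result = 0.0825·10.05·(+0.89415) / (0.2482·(-0.99588)) = -3.0002 rad/s; magnitude 3.0002 rad/s.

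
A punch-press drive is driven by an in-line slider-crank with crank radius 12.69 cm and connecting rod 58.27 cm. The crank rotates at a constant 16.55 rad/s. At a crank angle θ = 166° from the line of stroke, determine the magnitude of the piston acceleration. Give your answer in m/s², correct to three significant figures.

ω = 16.55 rad/s
x(θ) = r cosθ + √(L² − r² sin²θ); with ω constant, a = ω²·d²x/dθ².
d²x/dθ² = −r cosθ − r²(cos2θ)/√u − r⁴ sin²2θ/(4u^{3/2}),  u = L² − r² sin²θ = 0.338597 m².
Substituting r = 0.1269 m, L = 0.5827 m, θ = 166°: d²x/dθ² = +0.098623 m.
a = ω²·d²x/dθ² = (16.55)²·(+0.098623) = +27.013 m/s²;  |a| = 27.013 m/s².

27.0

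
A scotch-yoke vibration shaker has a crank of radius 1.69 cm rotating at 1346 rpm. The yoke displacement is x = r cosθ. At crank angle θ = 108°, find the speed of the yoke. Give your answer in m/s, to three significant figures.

ω = 141 rad/s (from 1346 rpm).
x = r cosθ ⇒ ẋ = −rω sinθ.
|v| = rω|sinθ| = 0.0169·141·|sin 108°| = 2.2655 m/s.

2.27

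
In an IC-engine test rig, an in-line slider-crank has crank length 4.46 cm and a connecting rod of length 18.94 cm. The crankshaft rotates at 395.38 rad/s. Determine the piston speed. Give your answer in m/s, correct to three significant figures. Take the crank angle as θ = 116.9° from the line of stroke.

14.0

ω = 395.4 rad/s
For an in-line slider-crank, x = r cosθ + √(L² − r² sin²θ), so v = −rω sinθ·[1 + r cosθ/√(L² − r² sin²θ)].
With r = 0.0446 m, L = 0.1894 m, θ = 116.9°: √(L² − r² sin²θ) = 0.18518 m.
v = −0.0446·395.4·0.89180·[1 + 0.0446·-0.45243/0.18518] = -14.012 m/s.
|v| = 14.012 m/s.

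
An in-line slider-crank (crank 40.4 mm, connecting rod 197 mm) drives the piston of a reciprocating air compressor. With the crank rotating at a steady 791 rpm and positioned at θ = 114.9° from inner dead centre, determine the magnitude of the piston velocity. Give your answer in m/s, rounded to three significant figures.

2.77

ω = 2π·791/60 = 82.83 rad/s
For an in-line slider-crank, x = r cosθ + √(L² − r² sin²θ), so v = −rω sinθ·[1 + r cosθ/√(L² − r² sin²θ)].
With r = 0.0404 m, L = 0.197 m, θ = 114.9°: √(L² − r² sin²θ) = 0.19356 m.
v = −0.0404·82.83·0.90704·[1 + 0.0404·-0.42104/0.19356] = -2.7686 m/s.
|v| = 2.7686 m/s.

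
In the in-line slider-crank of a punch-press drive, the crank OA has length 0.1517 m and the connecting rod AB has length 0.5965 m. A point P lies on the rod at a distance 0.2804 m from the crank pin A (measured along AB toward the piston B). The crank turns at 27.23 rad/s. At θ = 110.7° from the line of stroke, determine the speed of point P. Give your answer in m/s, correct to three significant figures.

3.78

ω = 27.23 rad/s.  Crank-pin speed |V_A| = rω = 4.1308 m/s, perpendicular to OA.
Rod angle: sinφ = −(r/L) sinθ ⇒ φ = -13.763°; ω_rod = −rω cosθ/√(L²−r²sin²θ) = +2.5202 rad/s.
V_P = V_A + ω_rod × AP, with AP = 0.2804 m along the rod.
Components: V_Px = −rω sinθ − a·ω_rod·sinφ = -3.696 m/s;  V_Py = rω cosθ + a·ω_rod·cosφ = -0.77376 m/s.
|V_P| = √(V_Px² + V_Py²) = 3.7761 m/s.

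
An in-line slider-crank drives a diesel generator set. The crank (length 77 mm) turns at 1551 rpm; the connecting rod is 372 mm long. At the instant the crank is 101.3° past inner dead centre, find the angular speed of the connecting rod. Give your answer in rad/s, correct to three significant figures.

6.73

ω = 162.4 rad/s (converted from 1551 rpm).
The rod makes angle φ with the slider axis where L sinφ = r sinθ; differentiating, L cosφ·φ̇ = r ω cosθ.
L cosφ = √(L² − r² sin²θ) = 0.36426 m.
|ω_rod| = r ω |cosθ| / √(L² − r² sin²θ) = 0.077·162.4·0.19595/0.36426 = 6.7276 rad/s.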